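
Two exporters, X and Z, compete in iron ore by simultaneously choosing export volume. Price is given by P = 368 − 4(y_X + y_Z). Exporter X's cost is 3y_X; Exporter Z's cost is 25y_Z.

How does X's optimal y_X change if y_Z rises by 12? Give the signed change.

-6

Exporter X's profit: π = y_X(368 − 4(y_X + y_Z)) − 3y_X.
∂π/∂y_X = 365 − 8y_X − 4y_Z = 0, so y_X = 45.625 − 0.5y_Z.
The reaction-function slope is −0.5, so a 12-unit rise in y_Z moves y_X by −0.5 × 12 = −6. X's best response falls — the actions are strategic substitutes.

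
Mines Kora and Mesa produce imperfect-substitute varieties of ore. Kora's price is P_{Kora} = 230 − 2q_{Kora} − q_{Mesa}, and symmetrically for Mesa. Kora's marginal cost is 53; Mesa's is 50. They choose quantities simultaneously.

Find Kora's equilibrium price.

123.4

Mine Kora's profit: π = q_{Kora}(230 − 2q_{Kora} − q_{Mesa}) − 53q_{Kora}.
∂π/∂q_{Kora} = 177 − 4q_{Kora} − q_{Mesa} = 0 ⇒ q_{Kora} = 44.25 − 0.25q_{Mesa}.
Similarly q_{Mesa} = 45 − 0.25q_{Kora}.
Plugging q_{Mesa} into Kora's best response: q_{Kora} = 44.25 − 0.25(45 − 0.25q_{Kora}) ⇒ 0.9375q_{Kora} = 33, so q_{Kora} = 35.2.
Then q_{Mesa} = 45 − 0.25·35.2 = 36.2.
P_{Kora} = 230 − 2·35.2 − 36.2 = 123.4.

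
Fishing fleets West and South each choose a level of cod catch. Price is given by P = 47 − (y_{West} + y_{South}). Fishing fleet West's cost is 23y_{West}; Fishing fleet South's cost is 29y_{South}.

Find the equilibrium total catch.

Fishing fleet West's profit: π = y_{West}(47 − (y_{West} + y_{South})) − 23y_{West}.
∂π/∂y_{West} = 24 − 2y_{West} − y_{South} = 0, so y_{West} = 12 − 0.5y_{South}.
By the same steps for South: y_{South} = 9 − 0.5y_{West}.
Solving the two reaction functions simultaneously: (1 − (−0.5)(−0.5))y_{West} = 12 − 0.5·9, so 0.75y_{West} = 7.5 and y_{West} = 10.
Then y_{South} = 9 − 0.5·10 = 4.
Total catch: 10 + 4 = 14.

14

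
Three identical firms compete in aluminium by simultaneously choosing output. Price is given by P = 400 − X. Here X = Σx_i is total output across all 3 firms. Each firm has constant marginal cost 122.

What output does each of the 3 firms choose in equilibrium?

A representative firm's profit is π_i = x_i(400 − X) − 122x_i, with X = x_i + Σ_{j≠i} x_j.
First-order condition: 278 − 2x_i − Σ_{j≠i} x_j = 0.
In a symmetric equilibrium every firm chooses the same x, so Σ_{j≠i} x_j = 2x. The condition becomes 278 − 4x = 0, giving x = 278/4 = 69.5.

69.5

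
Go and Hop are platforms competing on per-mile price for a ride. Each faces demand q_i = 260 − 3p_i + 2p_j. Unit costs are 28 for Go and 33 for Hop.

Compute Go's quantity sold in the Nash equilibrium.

176.8125

Go's profit: π = (p_{Go} − 28)(260 − 3p_{Go} + 2p_{Hop}).
∂π/∂p_{Go} = 344 − 6p_{Go} + 2p_{Hop} = 0 ⇒ p_{Go} = 172/3 + (1/3)p_{Hop}.
Similarly p_{Hop} = 359/6 + (1/3)p_{Go}.
Plugging p_{Hop} into Go's best response: p_{Go} = 172/3 + (1/3)(359/6 + (1/3)p_{Go}) ⇒ (8/9)p_{Go} = 1391/18, so p_{Go} = 86.9375.
Then p_{Hop} = 359/6 + (1/3)·86.9375 = 88.8125.
q_{Go} = 260 − 3·86.9375 + 2·88.8125 = 176.8125.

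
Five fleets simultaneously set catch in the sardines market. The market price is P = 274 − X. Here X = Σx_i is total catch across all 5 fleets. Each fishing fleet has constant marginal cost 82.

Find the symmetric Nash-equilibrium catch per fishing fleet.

A representative fishing fleet's profit is π_i = x_i(274 − X) − 82x_i, with X = x_i + Σ_{j≠i} x_j.
First-order condition: 192 − 2x_i − Σ_{j≠i} x_j = 0.
In a symmetric equilibrium every fishing fleet chooses the same x, so Σ_{j≠i} x_j = 4x. The condition becomes 192 − 6x = 0, giving x = 192/6 = 32.

32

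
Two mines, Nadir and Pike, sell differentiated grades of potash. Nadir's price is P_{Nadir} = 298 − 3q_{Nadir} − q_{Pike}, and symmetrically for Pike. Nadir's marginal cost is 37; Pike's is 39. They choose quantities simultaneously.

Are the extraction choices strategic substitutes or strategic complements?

strategic substitutes

Mine Nadir's profit: π = q_{Nadir}(298 − 3q_{Nadir} − q_{Pike}) − 37q_{Nadir}.
∂π/∂q_{Nadir} = 261 − 6q_{Nadir} − q_{Pike} = 0 ⇒ q_{Nadir} = 43.5 − (1/6)q_{Pike}.
The best-response slope dq_{Nadir}/dq_{Pike} = −1/6 < 0: the reaction function is downward-sloping, so the choices are strategic substitutes.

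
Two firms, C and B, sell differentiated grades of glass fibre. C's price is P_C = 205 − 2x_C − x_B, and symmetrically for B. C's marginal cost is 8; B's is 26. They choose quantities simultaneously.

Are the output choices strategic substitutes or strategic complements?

Firm C's profit: π = x_C(205 − 2x_C − x_B) − 8x_C.
∂π/∂x_C = 197 − 4x_C − x_B = 0 ⇒ x_C = 49.25 − 0.25x_B.
The best-response slope dx_C/dx_B = −0.25 < 0: the reaction function is downward-sloping, so the choices are strategic substitutes.

strategic substitutes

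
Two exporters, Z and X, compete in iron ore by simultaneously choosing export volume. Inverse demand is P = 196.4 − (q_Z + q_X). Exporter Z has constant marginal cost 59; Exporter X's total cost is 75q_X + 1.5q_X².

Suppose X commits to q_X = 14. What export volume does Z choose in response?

Exporter Z's profit: π = q_Z(196.4 − (q_Z + q_X)) − 59q_Z.
∂π/∂q_Z = 137.4 − 2q_Z − q_X = 0, so q_Z = 68.7 − 0.5q_X.
At q_X = 14: q_Z = 68.7 − 0.5·14 = 61.7.

61.7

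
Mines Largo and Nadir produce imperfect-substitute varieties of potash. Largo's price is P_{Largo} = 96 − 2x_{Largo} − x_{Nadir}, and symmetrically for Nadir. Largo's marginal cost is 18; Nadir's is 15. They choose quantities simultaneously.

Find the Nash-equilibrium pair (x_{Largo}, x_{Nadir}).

Mine Largo's profit: π = x_{Largo}(96 − 2x_{Largo} − x_{Nadir}) − 18x_{Largo}.
∂π/∂x_{Largo} = 78 − 4x_{Largo} − x_{Nadir} = 0 ⇒ x_{Largo} = 19.5 − 0.25x_{Nadir}.
Similarly x_{Nadir} = 20.25 − 0.25x_{Largo}.
Substituting the second reaction function into the first: x_{Largo} = 19.5 − 0.25(20.25 − 0.25x_{Largo}), which gives 0.9375x_{Largo} = 14.4375 ⇒ x_{Largo} = 15.4.
Then x_{Nadir} = 20.25 − 0.25·15.4 = 16.4.

15.4, 16.4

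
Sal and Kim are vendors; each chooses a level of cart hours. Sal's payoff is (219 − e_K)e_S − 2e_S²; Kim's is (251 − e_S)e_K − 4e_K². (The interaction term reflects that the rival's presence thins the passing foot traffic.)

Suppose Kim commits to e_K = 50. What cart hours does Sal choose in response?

42.25

Expanding Sal's payoff: 219e_S − e_Ke_S − 2e_S².
∂π/∂e_S = 219 − e_K − 4e_S = 0, so e_S = 54.75 − 0.25e_K.
At e_K = 50: e_S = 54.75 − 0.25·50 = 42.25.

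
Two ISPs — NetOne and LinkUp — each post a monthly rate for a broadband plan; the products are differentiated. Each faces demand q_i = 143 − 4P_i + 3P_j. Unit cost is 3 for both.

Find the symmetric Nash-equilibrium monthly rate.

NetOne's profit: π = (P_{NetOne} − 3)(143 − 4P_{NetOne} + 3P_{LinkUp}).
∂π/∂P_{NetOne} = 155 − 8P_{NetOne} + 3P_{LinkUp} = 0 ⇒ P_{NetOne} = 19.375 + 0.375P_{LinkUp}.
Setting P_{NetOne} = P_{LinkUp} in the reaction function: P_{NetOne} = 19.375 + 0.375P_{NetOne}, so P_{NetOne} = 19.375 / 0.625 = 31.

31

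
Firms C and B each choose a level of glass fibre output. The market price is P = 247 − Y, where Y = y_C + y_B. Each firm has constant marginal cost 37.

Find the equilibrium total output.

140

Firm C's profit: π = y_C(247 − (y_C + y_B)) − 37y_C.
∂π/∂y_C = 210 − 2y_C − y_B = 0, so y_C = 105 − 0.5y_B.
By symmetry y_B = y_C; substituting into the reaction function, 1.5y_C = 105 and y_C = 70.
Total output: 70 + 70 = 140.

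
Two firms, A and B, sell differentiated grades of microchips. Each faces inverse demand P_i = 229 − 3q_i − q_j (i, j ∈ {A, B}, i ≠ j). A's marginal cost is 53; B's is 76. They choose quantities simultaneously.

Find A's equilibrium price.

130.4

Firm A's profit: π = q_A(229 − 3q_A − q_B) − 53q_A.
∂π/∂q_A = 176 − 6q_A − q_B = 0 ⇒ q_A = 88/3 − (1/6)q_B.
Similarly q_B = 25.5 − (1/6)q_A.
Solving the two reaction functions simultaneously: (1 − (−1/6)(−1/6))q_A = 88/3 − (1/6)·25.5, so (35/36)q_A = 301/12 and q_A = 25.8.
Then q_B = 25.5 − (1/6)·25.8 = 21.2.
P_A = 229 − 3·25.8 − 21.2 = 130.4.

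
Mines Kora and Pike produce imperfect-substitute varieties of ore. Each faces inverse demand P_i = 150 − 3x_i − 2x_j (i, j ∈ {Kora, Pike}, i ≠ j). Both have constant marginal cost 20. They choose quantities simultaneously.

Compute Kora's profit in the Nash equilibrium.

792.1875

Mine Kora's profit: π = x_{Kora}(150 − 3x_{Kora} − 2x_{Pike}) − 20x_{Kora}.
∂π/∂x_{Kora} = 130 − 6x_{Kora} − 2x_{Pike} = 0 ⇒ x_{Kora} = 65/3 − (1/3)x_{Pike}.
The game is symmetric, so in equilibrium x_{Pike} = x_{Kora}: the reaction function gives (4/3)x_{Kora} = 65/3, hence x_{Kora} = 16.25.
P_{Kora} = 150 − 3·16.25 − 2·16.25 = 68.75.
Profit = (68.75 − 20)·16.25 = 792.1875.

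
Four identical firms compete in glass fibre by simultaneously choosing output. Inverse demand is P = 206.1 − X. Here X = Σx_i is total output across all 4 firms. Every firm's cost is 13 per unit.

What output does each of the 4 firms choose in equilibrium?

A representative firm's profit is π_i = x_i(206.1 − X) − 13x_i, with X = x_i + Σ_{j≠i} x_j.
First-order condition: 193.1 − 2x_i − Σ_{j≠i} x_j = 0.
With identical firms, set every x_j = x: then 193.1 − 2x − 3x = 0, i.e. x = 193.1/5 = 38.62.

38.62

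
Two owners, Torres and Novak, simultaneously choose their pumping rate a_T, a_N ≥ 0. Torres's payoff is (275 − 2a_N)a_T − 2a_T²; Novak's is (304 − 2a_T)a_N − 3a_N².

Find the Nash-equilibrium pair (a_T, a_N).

Expanding Torres's payoff: 275a_T − 2a_Na_T − 2a_T².
∂π/∂a_T = 275 − 2a_N − 4a_T = 0, so a_T = 68.75 − 0.5a_N.
Likewise for Novak: a_N = 152/3 − (1/3)a_T.
Plugging a_N into Torres's best response: a_T = 68.75 − 0.5(152/3 − (1/3)a_T) ⇒ (5/6)a_T = 521/12, so a_T = 52.1.
Then a_N = 152/3 − (1/3)·52.1 = 33.3.

52.1, 33.3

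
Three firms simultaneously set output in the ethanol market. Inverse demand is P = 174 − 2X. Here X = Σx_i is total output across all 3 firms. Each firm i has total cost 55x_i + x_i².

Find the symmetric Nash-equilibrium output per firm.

A representative firm's profit is π_i = x_i(174 − 2X) − 55x_i − x_i², with X = x_i + Σ_{j≠i} x_j.
First-order condition: 119 − 6x_i − 2Σ_{j≠i} x_j = 0.
Imposing symmetry (x_j = x for all j) turns Σ_{j≠i} x_j into 2x, so 119 = 10x and x = 11.9.

11.9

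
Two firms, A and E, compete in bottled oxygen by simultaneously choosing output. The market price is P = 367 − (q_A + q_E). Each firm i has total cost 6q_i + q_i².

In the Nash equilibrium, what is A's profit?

10425.68

Firm A's profit: π = q_A(367 − (q_A + q_E)) − 6q_A − q_A².
∂π/∂q_A = 361 − 4q_A − q_E = 0, so q_A = 90.25 − 0.25q_E.
The game is symmetric, so in equilibrium q_E = q_A: the reaction function gives 1.25q_A = 90.25, hence q_A = 72.2.
Price P = 367 − 144.4 = 222.6.
A's profit: (222.6 − 6)·72.2 − (72.2)² = 10425.68.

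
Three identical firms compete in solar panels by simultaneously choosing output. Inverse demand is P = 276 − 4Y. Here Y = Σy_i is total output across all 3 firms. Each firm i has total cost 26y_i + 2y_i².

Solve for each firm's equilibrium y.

12.5

A representative firm's profit is π_i = y_i(276 − 4Y) − 26y_i − 2y_i², with Y = y_i + Σ_{j≠i} y_j.
First-order condition: 250 − 12y_i − 4Σ_{j≠i} y_j = 0.
With identical firms, set every y_j = y: then 250 − 12y − 8y = 0, i.e. y = 250/20 = 12.5.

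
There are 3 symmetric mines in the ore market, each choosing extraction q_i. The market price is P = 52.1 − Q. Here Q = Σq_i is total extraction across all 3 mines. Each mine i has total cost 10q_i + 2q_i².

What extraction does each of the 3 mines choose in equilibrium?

5.2625

A representative mine's profit is π_i = q_i(52.1 − Q) − 10q_i − 2q_i², with Q = q_i + Σ_{j≠i} q_j.
First-order condition: 42.1 − 6q_i − Σ_{j≠i} q_j = 0.
Imposing symmetry (q_j = q for all j) turns Σ_{j≠i} q_j into 2q, so 42.1 = 8q and q = 5.2625.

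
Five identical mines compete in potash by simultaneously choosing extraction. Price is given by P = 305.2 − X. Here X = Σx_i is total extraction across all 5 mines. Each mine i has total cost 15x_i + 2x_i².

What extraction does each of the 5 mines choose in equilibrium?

A representative mine's profit is π_i = x_i(305.2 − X) − 15x_i − 2x_i², with X = x_i + Σ_{j≠i} x_j.
First-order condition: 290.2 − 6x_i − Σ_{j≠i} x_j = 0.
With identical mines, set every x_j = x: then 290.2 − 6x − 4x = 0, i.e. x = 290.2/10 = 29.02.

29.02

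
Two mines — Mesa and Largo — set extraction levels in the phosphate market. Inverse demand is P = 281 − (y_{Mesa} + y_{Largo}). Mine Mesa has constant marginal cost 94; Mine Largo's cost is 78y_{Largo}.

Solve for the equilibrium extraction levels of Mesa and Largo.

Mine Mesa's profit: π = y_{Mesa}(281 − (y_{Mesa} + y_{Largo})) − 94y_{Mesa}.
∂π/∂y_{Mesa} = 187 − 2y_{Mesa} − y_{Largo} = 0, so y_{Mesa} = 93.5 − 0.5y_{Largo}.
By the same steps for Largo: y_{Largo} = 101.5 − 0.5y_{Mesa}.
Plugging y_{Largo} into Mesa's best response: y_{Mesa} = 93.5 − 0.5(101.5 − 0.5y_{Mesa}) ⇒ 0.75y_{Mesa} = 42.75, so y_{Mesa} = 57.
Then y_{Largo} = 101.5 − 0.5·57 = 73.

57, 73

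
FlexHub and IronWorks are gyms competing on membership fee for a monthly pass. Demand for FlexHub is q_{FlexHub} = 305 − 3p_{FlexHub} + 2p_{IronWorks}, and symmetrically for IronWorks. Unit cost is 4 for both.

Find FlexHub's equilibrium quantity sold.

FlexHub's profit: π = (p_{FlexHub} − 4)(305 − 3p_{FlexHub} + 2p_{IronWorks}).
∂π/∂p_{FlexHub} = 317 − 6p_{FlexHub} + 2p_{IronWorks} = 0 ⇒ p_{FlexHub} = 317/6 + (1/3)p_{IronWorks}.
The game is symmetric, so in equilibrium p_{IronWorks} = p_{FlexHub}: the reaction function gives (2/3)p_{FlexHub} = 317/6, hence p_{FlexHub} = 79.25.
q_{FlexHub} = 305 − 3·79.25 + 2·79.25 = 225.75.

225.75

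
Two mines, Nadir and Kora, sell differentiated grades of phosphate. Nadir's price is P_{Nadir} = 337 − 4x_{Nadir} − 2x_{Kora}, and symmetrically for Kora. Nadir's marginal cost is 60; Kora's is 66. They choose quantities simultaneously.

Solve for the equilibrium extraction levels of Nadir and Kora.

27.9, 26.9

Mine Nadir's profit: π = x_{Nadir}(337 − 4x_{Nadir} − 2x_{Kora}) − 60x_{Nadir}.
∂π/∂x_{Nadir} = 277 − 8x_{Nadir} − 2x_{Kora} = 0 ⇒ x_{Nadir} = 34.625 − 0.25x_{Kora}.
Similarly x_{Kora} = 33.875 − 0.25x_{Nadir}.
Plugging x_{Kora} into Nadir's best response: x_{Nadir} = 34.625 − 0.25(33.875 − 0.25x_{Nadir}) ⇒ 0.9375x_{Nadir} = 837/32, so x_{Nadir} = 27.9.
Then x_{Kora} = 33.875 − 0.25·27.9 = 26.9.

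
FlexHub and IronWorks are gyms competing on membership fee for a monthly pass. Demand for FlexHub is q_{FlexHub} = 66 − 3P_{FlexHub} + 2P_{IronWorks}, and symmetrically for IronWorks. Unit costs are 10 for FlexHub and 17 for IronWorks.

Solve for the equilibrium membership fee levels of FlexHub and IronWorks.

FlexHub's profit: π = (P_{FlexHub} − 10)(66 − 3P_{FlexHub} + 2P_{IronWorks}).
∂π/∂P_{FlexHub} = 96 − 6P_{FlexHub} + 2P_{IronWorks} = 0 ⇒ P_{FlexHub} = 16 + (1/3)P_{IronWorks}.
Similarly P_{IronWorks} = 19.5 + (1/3)P_{FlexHub}.
Substituting the second reaction function into the first: P_{FlexHub} = 16 + (1/3)(19.5 + (1/3)P_{FlexHub}), which gives (8/9)P_{FlexHub} = 22.5 ⇒ P_{FlexHub} = 25.3125.
Then P_{IronWorks} = 19.5 + (1/3)·25.3125 = 27.9375.

25.3125, 27.9375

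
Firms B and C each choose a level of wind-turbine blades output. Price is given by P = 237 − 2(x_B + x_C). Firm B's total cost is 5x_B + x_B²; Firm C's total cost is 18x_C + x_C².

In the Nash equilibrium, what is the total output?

56.375

Firm B's profit: π = x_B(237 − 2(x_B + x_C)) − 5x_B − x_B².
∂π/∂x_B = 232 − 6x_B − 2x_C = 0, so x_B = 116/3 − (1/3)x_C.
By the same steps for C: x_C = 36.5 − (1/3)x_B.
Plugging x_C into B's best response: x_B = 116/3 − (1/3)(36.5 − (1/3)x_B) ⇒ (8/9)x_B = 26.5, so x_B = 29.8125.
Then x_C = 36.5 − (1/3)·29.8125 = 26.5625.
Total output: 29.8125 + 26.5625 = 56.375.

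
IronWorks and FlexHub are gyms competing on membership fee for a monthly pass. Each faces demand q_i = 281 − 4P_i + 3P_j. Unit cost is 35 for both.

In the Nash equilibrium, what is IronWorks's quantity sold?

IronWorks's profit: π = (P_{IronWorks} − 35)(281 − 4P_{IronWorks} + 3P_{FlexHub}).
∂π/∂P_{IronWorks} = 421 − 8P_{IronWorks} + 3P_{FlexHub} = 0 ⇒ P_{IronWorks} = 52.625 + 0.375P_{FlexHub}.
By symmetry P_{FlexHub} = P_{IronWorks}; substituting into the reaction function, 0.625P_{IronWorks} = 52.625 and P_{IronWorks} = 84.2.
q_{IronWorks} = 281 − 4·84.2 + 3·84.2 = 196.8.

196.8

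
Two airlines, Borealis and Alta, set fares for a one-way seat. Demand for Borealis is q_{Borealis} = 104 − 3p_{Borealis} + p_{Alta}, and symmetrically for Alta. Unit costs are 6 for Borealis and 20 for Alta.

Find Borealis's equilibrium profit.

Borealis's profit: π = (p_{Borealis} − 6)(104 − 3p_{Borealis} + p_{Alta}).
∂π/∂p_{Borealis} = 122 − 6p_{Borealis} + p_{Alta} = 0 ⇒ p_{Borealis} = 61/3 + (1/6)p_{Alta}.
Similarly p_{Alta} = 82/3 + (1/6)p_{Borealis}.
Plugging p_{Alta} into Borealis's best response: p_{Borealis} = 61/3 + (1/6)(82/3 + (1/6)p_{Borealis}) ⇒ (35/36)p_{Borealis} = 224/9, so p_{Borealis} = 25.6.
Then p_{Alta} = 82/3 + (1/6)·25.6 = 31.6.
q_{Borealis} = 104 − 3·25.6 + 31.6 = 58.8.
Profit = (25.6 − 6)·58.8 = 1152.48.

1152.48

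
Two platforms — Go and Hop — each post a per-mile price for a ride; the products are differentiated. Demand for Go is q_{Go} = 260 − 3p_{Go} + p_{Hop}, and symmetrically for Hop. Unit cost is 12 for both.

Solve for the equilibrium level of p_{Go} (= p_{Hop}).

Go's profit: π = (p_{Go} − 12)(260 − 3p_{Go} + p_{Hop}).
∂π/∂p_{Go} = 296 − 6p_{Go} + p_{Hop} = 0 ⇒ p_{Go} = 148/3 + (1/6)p_{Hop}.
The game is symmetric, so in equilibrium p_{Hop} = p_{Go}: the reaction function gives (5/6)p_{Go} = 148/3, hence p_{Go} = 59.2.

59.2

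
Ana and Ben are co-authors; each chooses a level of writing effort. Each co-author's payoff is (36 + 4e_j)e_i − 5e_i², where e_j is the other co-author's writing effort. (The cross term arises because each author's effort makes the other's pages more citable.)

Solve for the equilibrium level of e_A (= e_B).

6

Ana's payoff is (36 + 4e_B)e_A − 5e_A².
∂π/∂e_A = 36 + 4e_B − 10e_A = 0, so e_A = 3.6 + 0.4e_B.
Setting e_A = e_B in the reaction function: e_A = 3.6 + 0.4e_A, so e_A = 3.6 / 0.6 = 6.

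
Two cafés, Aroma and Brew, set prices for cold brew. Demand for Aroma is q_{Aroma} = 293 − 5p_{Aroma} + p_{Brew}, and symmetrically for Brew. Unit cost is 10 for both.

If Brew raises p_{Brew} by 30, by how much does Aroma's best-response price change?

3

Aroma's profit: π = (p_{Aroma} − 10)(293 − 5p_{Aroma} + p_{Brew}).
∂π/∂p_{Aroma} = 343 − 10p_{Aroma} + p_{Brew} = 0 ⇒ p_{Aroma} = 34.3 + 0.1p_{Brew}.
The reaction-function slope is 0.1, so a 30-unit rise in p_{Brew} moves p_{Aroma} by 0.1 × 30 = 3. Aroma's best response rises — the actions are strategic complements.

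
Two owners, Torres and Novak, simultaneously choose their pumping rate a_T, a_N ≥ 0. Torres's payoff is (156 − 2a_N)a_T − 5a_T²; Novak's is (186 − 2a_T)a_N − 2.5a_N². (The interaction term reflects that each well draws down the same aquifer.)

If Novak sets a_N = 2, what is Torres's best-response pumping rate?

Expanding Torres's payoff: 156a_T − 2a_Na_T − 5a_T².
∂π/∂a_T = 156 − 2a_N − 10a_T = 0, so a_T = 15.6 − 0.2a_N.
At a_N = 2: a_T = 15.6 − 0.2·2 = 15.2.

15.2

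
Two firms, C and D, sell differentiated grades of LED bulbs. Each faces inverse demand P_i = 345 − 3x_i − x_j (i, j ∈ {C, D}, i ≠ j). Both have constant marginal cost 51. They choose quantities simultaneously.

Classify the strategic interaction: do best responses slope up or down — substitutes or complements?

strategic substitutes

Firm C's profit: π = x_C(345 − 3x_C − x_D) − 51x_C.
∂π/∂x_C = 294 − 6x_C − x_D = 0 ⇒ x_C = 49 − (1/6)x_D.
The best-response slope dx_C/dx_D = −1/6 < 0: the reaction function is downward-sloping, so the choices are strategic substitutes.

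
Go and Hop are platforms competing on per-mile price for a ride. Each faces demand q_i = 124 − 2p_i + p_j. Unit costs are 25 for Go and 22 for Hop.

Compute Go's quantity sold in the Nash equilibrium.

65.2

Go's profit: π = (p_{Go} − 25)(124 − 2p_{Go} + p_{Hop}).
∂π/∂p_{Go} = 174 − 4p_{Go} + p_{Hop} = 0 ⇒ p_{Go} = 43.5 + 0.25p_{Hop}.
Similarly p_{Hop} = 42 + 0.25p_{Go}.
Solving the two reaction functions simultaneously: (1 − (0.25)(0.25))p_{Go} = 43.5 + 0.25·42, so 0.9375p_{Go} = 54 and p_{Go} = 57.6.
Then p_{Hop} = 42 + 0.25·57.6 = 56.4.
q_{Go} = 124 − 2·57.6 + 56.4 = 65.2.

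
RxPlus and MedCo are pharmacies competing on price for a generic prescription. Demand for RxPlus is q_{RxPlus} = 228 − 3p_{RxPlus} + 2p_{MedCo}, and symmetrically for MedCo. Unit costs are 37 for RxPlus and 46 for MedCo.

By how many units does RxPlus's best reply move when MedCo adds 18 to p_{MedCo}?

RxPlus's profit: π = (p_{RxPlus} − 37)(228 − 3p_{RxPlus} + 2p_{MedCo}).
∂π/∂p_{RxPlus} = 339 − 6p_{RxPlus} + 2p_{MedCo} = 0 ⇒ p_{RxPlus} = 56.5 + (1/3)p_{MedCo}.
The reaction-function slope is 1/3, so an 18-unit rise in p_{MedCo} moves p_{RxPlus} by 1/3 × 18 = 6. RxPlus's best response rises — the actions are strategic complements.

6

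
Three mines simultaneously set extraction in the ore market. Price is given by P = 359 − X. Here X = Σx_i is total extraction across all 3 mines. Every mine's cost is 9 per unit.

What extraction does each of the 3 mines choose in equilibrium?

87.5

A representative mine's profit is π_i = x_i(359 − X) − 9x_i, with X = x_i + Σ_{j≠i} x_j.
First-order condition: 350 − 2x_i − Σ_{j≠i} x_j = 0.
With identical mines, set every x_j = x: then 350 − 2x − 2x = 0, i.e. x = 350/4 = 87.5.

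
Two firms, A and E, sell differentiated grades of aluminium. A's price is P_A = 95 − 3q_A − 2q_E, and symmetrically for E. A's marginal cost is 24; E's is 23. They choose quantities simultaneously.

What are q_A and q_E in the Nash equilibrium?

Firm A's profit: π = q_A(95 − 3q_A − 2q_E) − 24q_A.
∂π/∂q_A = 71 − 6q_A − 2q_E = 0 ⇒ q_A = 71/6 − (1/3)q_E.
Similarly q_E = 12 − (1/3)q_A.
Substituting the second reaction function into the first: q_A = 71/6 − (1/3)(12 − (1/3)q_A), which gives (8/9)q_A = 47/6 ⇒ q_A = 8.8125.
Then q_E = 12 − (1/3)·8.8125 = 9.0625.

8.8125, 9.0625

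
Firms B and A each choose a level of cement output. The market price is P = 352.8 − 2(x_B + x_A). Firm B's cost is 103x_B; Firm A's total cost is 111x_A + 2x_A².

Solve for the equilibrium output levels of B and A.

54.1, 16.7

Firm B's profit: π = x_B(352.8 − 2(x_B + x_A)) − 103x_B.
∂π/∂x_B = 249.8 − 4x_B − 2x_A = 0, so x_B = 62.45 − 0.5x_A.
For A: ∂π/∂x_A = 241.8 − 8x_A − 2x_B = 0 ⇒ x_A = 30.225 − 0.25x_B.
Substituting the second reaction function into the first: x_B = 62.45 − 0.5(30.225 − 0.25x_B), which gives 0.875x_B = 47.3375 ⇒ x_B = 54.1.
Then x_A = 30.225 − 0.25·54.1 = 16.7.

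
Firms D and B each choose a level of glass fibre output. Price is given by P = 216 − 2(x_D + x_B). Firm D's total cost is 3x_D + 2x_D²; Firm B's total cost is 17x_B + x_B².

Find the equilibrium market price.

Firm D's profit: π = x_D(216 − 2(x_D + x_B)) − 3x_D − 2x_D².
∂π/∂x_D = 213 − 8x_D − 2x_B = 0, so x_D = 26.625 − 0.25x_B.
For B: ∂π/∂x_B = 199 − 6x_B − 2x_D = 0 ⇒ x_B = 199/6 − (1/3)x_D.
Solving the two reaction functions simultaneously: (1 − (−0.25)(−1/3))x_D = 26.625 − 0.25·(199/6), so (11/12)x_D = 55/3 and x_D = 20.
Then x_B = 199/6 − (1/3)·20 = 26.5.
Equilibrium price: P = 216 − 2·46.5 = 123.

123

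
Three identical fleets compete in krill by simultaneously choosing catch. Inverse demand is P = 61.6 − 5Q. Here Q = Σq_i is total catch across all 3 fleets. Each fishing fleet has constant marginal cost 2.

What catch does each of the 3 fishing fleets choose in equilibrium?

A representative fishing fleet's profit is π_i = q_i(61.6 − 5Q) − 2q_i, with Q = q_i + Σ_{j≠i} q_j.
First-order condition: 59.6 − 10q_i − 5Σ_{j≠i} q_j = 0.
In a symmetric equilibrium every fishing fleet chooses the same q, so Σ_{j≠i} q_j = 2q. The condition becomes 59.6 − 20q = 0, giving q = 59.6/20 = 2.98.

2.98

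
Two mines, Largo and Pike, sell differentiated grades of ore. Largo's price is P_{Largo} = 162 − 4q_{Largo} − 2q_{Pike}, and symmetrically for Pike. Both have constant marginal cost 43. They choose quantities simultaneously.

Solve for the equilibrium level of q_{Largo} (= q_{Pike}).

Mine Largo's profit: π = q_{Largo}(162 − 4q_{Largo} − 2q_{Pike}) − 43q_{Largo}.
∂π/∂q_{Largo} = 119 − 8q_{Largo} − 2q_{Pike} = 0 ⇒ q_{Largo} = 14.875 − 0.25q_{Pike}.
Setting q_{Largo} = q_{Pike} in the reaction function: q_{Largo} = 14.875 − 0.25q_{Largo}, so q_{Largo} = 14.875 / 1.25 = 11.9.

11.9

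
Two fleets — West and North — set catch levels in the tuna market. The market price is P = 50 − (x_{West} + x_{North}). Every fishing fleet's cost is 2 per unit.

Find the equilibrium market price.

Fishing fleet West's profit: π = x_{West}(50 − (x_{West} + x_{North})) − 2x_{West}.
∂π/∂x_{West} = 48 − 2x_{West} − x_{North} = 0, so x_{West} = 24 − 0.5x_{North}.
By symmetry x_{North} = x_{West}; substituting into the reaction function, 1.5x_{West} = 24 and x_{West} = 16.
Equilibrium price: P = 50 − 32 = 18.

18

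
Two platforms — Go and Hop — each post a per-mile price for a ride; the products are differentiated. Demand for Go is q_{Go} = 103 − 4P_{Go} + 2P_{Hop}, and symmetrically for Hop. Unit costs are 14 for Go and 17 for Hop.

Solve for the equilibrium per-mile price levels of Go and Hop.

Go's profit: π = (P_{Go} − 14)(103 − 4P_{Go} + 2P_{Hop}).
∂π/∂P_{Go} = 159 − 8P_{Go} + 2P_{Hop} = 0 ⇒ P_{Go} = 19.875 + 0.25P_{Hop}.
Similarly P_{Hop} = 21.375 + 0.25P_{Go}.
Substituting the second reaction function into the first: P_{Go} = 19.875 + 0.25(21.375 + 0.25P_{Go}), which gives 0.9375P_{Go} = 807/32 ⇒ P_{Go} = 26.9.
Then P_{Hop} = 21.375 + 0.25·26.9 = 28.1.

26.9, 28.1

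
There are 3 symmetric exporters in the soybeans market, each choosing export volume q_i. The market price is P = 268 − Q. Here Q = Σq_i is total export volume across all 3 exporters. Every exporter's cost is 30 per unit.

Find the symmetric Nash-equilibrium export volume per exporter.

A representative exporter's profit is π_i = q_i(268 − Q) − 30q_i, with Q = q_i + Σ_{j≠i} q_j.
First-order condition: 238 − 2q_i − Σ_{j≠i} q_j = 0.
In a symmetric equilibrium every exporter chooses the same q, so Σ_{j≠i} q_j = 2q. The condition becomes 238 − 4q = 0, giving q = 238/4 = 59.5.

59.5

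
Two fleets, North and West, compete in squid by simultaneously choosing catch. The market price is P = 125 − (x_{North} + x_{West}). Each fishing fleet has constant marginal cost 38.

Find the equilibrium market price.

67

Fishing fleet North's profit: π = x_{North}(125 − (x_{North} + x_{West})) − 38x_{North}.
∂π/∂x_{North} = 87 − 2x_{North} − x_{West} = 0, so x_{North} = 43.5 − 0.5x_{West}.
Setting x_{North} = x_{West} in the reaction function: x_{North} = 43.5 − 0.5x_{North}, so x_{North} = 43.5 / 1.5 = 29.
Equilibrium price: P = 125 − 58 = 67.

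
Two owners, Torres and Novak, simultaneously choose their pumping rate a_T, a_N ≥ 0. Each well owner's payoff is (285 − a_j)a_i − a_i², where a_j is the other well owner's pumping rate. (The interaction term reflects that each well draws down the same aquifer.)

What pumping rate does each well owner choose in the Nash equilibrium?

95

Torres's payoff is (285 − a_N)a_T − a_T².
∂π/∂a_T = 285 − a_N − 2a_T = 0, so a_T = 142.5 − 0.5a_N.
Setting a_T = a_N in the reaction function: a_T = 142.5 − 0.5a_T, so a_T = 142.5 / 1.5 = 95.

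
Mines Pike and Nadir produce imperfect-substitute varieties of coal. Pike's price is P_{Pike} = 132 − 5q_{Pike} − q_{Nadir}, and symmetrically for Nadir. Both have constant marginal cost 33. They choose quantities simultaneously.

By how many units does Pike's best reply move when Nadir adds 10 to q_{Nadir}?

Mine Pike's profit: π = q_{Pike}(132 − 5q_{Pike} − q_{Nadir}) − 33q_{Pike}.
∂π/∂q_{Pike} = 99 − 10q_{Pike} − q_{Nadir} = 0 ⇒ q_{Pike} = 9.9 − 0.1q_{Nadir}.
The reaction-function slope is −0.1, so a 10-unit rise in q_{Nadir} moves q_{Pike} by −0.1 × 10 = −1. Pike's best response falls — the actions are strategic substitutes.

-1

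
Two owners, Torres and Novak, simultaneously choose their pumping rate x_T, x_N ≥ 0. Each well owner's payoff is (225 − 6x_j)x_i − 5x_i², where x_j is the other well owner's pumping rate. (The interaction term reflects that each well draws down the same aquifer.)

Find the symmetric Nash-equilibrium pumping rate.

Torres's payoff is (225 − 6x_N)x_T − 5x_T².
∂π/∂x_T = 225 − 6x_N − 10x_T = 0, so x_T = 22.5 − 0.6x_N.
The game is symmetric, so in equilibrium x_N = x_T: the reaction function gives 1.6x_T = 22.5, hence x_T = 14.0625.

14.0625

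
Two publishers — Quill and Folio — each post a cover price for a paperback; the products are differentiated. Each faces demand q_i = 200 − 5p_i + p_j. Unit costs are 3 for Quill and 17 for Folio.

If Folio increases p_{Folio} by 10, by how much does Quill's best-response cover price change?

1

Quill's profit: π = (p_{Quill} − 3)(200 − 5p_{Quill} + p_{Folio}).
∂π/∂p_{Quill} = 215 − 10p_{Quill} + p_{Folio} = 0 ⇒ p_{Quill} = 21.5 + 0.1p_{Folio}.
The reaction-function slope is 0.1, so a 10-unit rise in p_{Folio} moves p_{Quill} by 0.1 × 10 = 1. Quill's best response rises — the actions are strategic complements.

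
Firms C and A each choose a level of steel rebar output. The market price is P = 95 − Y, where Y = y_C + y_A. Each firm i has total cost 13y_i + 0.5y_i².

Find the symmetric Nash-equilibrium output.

20.5

Firm C's profit: π = y_C(95 − (y_C + y_A)) − 13y_C − 0.5y_C².
∂π/∂y_C = 82 − 3y_C − y_A = 0, so y_C = 82/3 − (1/3)y_A.
Setting y_C = y_A in the reaction function: y_C = 82/3 − (1/3)y_C, so y_C = (82/3) / (4/3) = 20.5.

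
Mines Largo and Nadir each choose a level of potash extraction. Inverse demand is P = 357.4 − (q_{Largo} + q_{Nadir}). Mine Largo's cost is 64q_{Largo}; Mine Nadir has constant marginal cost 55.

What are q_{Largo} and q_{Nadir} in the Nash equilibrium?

94.8, 103.8

Mine Largo's profit: π = q_{Largo}(357.4 − (q_{Largo} + q_{Nadir})) − 64q_{Largo}.
∂π/∂q_{Largo} = 293.4 − 2q_{Largo} − q_{Nadir} = 0, so q_{Largo} = 146.7 − 0.5q_{Nadir}.
By the same steps for Nadir: q_{Nadir} = 151.2 − 0.5q_{Largo}.
Substituting the second reaction function into the first: q_{Largo} = 146.7 − 0.5(151.2 − 0.5q_{Largo}), which gives 0.75q_{Largo} = 71.1 ⇒ q_{Largo} = 94.8.
Then q_{Nadir} = 151.2 − 0.5·94.8 = 103.8.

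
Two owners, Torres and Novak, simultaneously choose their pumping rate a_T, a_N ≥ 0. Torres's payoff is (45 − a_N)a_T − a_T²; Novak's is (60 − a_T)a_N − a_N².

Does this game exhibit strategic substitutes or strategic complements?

strategic substitutes

Expanding Torres's payoff: 45a_T − a_Na_T − a_T².
∂π/∂a_T = 45 − a_N − 2a_T = 0, so a_T = 22.5 − 0.5a_N.
The best-response slope da_T/da_N = −0.5 < 0: the reaction function is downward-sloping, so the choices are strategic substitutes.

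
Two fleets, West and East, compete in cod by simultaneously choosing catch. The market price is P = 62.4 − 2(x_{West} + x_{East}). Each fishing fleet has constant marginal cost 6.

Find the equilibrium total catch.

Fishing fleet West's profit: π = x_{West}(62.4 − 2(x_{West} + x_{East})) − 6x_{West}.
∂π/∂x_{West} = 56.4 − 4x_{West} − 2x_{East} = 0, so x_{West} = 14.1 − 0.5x_{East}.
Setting x_{West} = x_{East} in the reaction function: x_{West} = 14.1 − 0.5x_{West}, so x_{West} = 14.1 / 1.5 = 9.4.
Total catch: 9.4 + 9.4 = 18.8.

18.8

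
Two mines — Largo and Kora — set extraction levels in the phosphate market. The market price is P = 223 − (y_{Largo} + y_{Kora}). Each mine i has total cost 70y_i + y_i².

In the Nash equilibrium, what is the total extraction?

61.2

Mine Largo's profit: π = y_{Largo}(223 − (y_{Largo} + y_{Kora})) − 70y_{Largo} − y_{Largo}².
∂π/∂y_{Largo} = 153 − 4y_{Largo} − y_{Kora} = 0, so y_{Largo} = 38.25 − 0.25y_{Kora}.
Setting y_{Largo} = y_{Kora} in the reaction function: y_{Largo} = 38.25 − 0.25y_{Largo}, so y_{Largo} = 38.25 / 1.25 = 30.6.
Total extraction: 30.6 + 30.6 = 61.2.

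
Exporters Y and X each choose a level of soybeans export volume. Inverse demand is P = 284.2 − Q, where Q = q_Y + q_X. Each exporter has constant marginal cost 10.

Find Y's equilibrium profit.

Exporter Y's profit: π = q_Y(284.2 − (q_Y + q_X)) − 10q_Y.
∂π/∂q_Y = 274.2 − 2q_Y − q_X = 0, so q_Y = 137.1 − 0.5q_X.
The game is symmetric, so in equilibrium q_X = q_Y: the reaction function gives 1.5q_Y = 137.1, hence q_Y = 91.4.
Price P = 284.2 − 182.8 = 101.4.
Y's profit: (101.4 − 10)·91.4 = 8353.96.

8353.96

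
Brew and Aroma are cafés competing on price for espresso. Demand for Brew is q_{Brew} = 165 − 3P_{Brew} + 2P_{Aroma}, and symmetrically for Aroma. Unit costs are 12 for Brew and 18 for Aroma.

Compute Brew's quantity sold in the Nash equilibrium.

118.125

Brew's profit: π = (P_{Brew} − 12)(165 − 3P_{Brew} + 2P_{Aroma}).
∂π/∂P_{Brew} = 201 − 6P_{Brew} + 2P_{Aroma} = 0 ⇒ P_{Brew} = 33.5 + (1/3)P_{Aroma}.
Similarly P_{Aroma} = 36.5 + (1/3)P_{Brew}.
Plugging P_{Aroma} into Brew's best response: P_{Brew} = 33.5 + (1/3)(36.5 + (1/3)P_{Brew}) ⇒ (8/9)P_{Brew} = 137/3, so P_{Brew} = 51.375.
Then P_{Aroma} = 36.5 + (1/3)·51.375 = 53.625.
q_{Brew} = 165 − 3·51.375 + 2·53.625 = 118.125.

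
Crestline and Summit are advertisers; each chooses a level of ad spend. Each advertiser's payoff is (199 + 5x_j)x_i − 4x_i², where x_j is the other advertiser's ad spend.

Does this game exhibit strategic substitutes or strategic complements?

Crestline's payoff is (199 + 5x_S)x_C − 4x_C².
∂π/∂x_C = 199 + 5x_S − 8x_C = 0, so x_C = 24.875 + 0.625x_S.
The best-response slope dx_C/dx_S = 0.625 > 0: the reaction function is upward-sloping, so the choices are strategic complements.

strategic complements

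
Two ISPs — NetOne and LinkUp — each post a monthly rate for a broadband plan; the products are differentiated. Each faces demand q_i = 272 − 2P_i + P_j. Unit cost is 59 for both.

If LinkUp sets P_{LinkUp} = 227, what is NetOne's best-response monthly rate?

NetOne's profit: π = (P_{NetOne} − 59)(272 − 2P_{NetOne} + P_{LinkUp}).
∂π/∂P_{NetOne} = 390 − 4P_{NetOne} + P_{LinkUp} = 0 ⇒ P_{NetOne} = 97.5 + 0.25P_{LinkUp}.
At P_{LinkUp} = 227: P_{NetOne} = 97.5 + 0.25·227 = 154.25.

154.25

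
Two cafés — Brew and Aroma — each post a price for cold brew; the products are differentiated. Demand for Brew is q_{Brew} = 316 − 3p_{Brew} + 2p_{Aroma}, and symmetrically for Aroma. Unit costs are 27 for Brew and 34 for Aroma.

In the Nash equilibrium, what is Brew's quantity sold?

Brew's profit: π = (p_{Brew} − 27)(316 − 3p_{Brew} + 2p_{Aroma}).
∂π/∂p_{Brew} = 397 − 6p_{Brew} + 2p_{Aroma} = 0 ⇒ p_{Brew} = 397/6 + (1/3)p_{Aroma}.
Similarly p_{Aroma} = 209/3 + (1/3)p_{Brew}.
Solving the two reaction functions simultaneously: (1 − (1/3)(1/3))p_{Brew} = 397/6 + (1/3)·(209/3), so (8/9)p_{Brew} = 1609/18 and p_{Brew} = 100.5625.
Then p_{Aroma} = 209/3 + (1/3)·100.5625 = 103.1875.
q_{Brew} = 316 − 3·100.5625 + 2·103.1875 = 220.6875.

220.6875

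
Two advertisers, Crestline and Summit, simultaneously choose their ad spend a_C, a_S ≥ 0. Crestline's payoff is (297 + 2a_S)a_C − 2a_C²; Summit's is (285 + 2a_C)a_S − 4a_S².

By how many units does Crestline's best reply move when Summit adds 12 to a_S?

Expanding Crestline's payoff: 297a_C + 2a_Sa_C − 2a_C².
∂π/∂a_C = 297 + 2a_S − 4a_C = 0, so a_C = 74.25 + 0.5a_S.
The reaction-function slope is 0.5, so a 12-unit rise in a_S moves a_C by 0.5 × 12 = 6. Crestline's best response rises — the actions are strategic complements.

6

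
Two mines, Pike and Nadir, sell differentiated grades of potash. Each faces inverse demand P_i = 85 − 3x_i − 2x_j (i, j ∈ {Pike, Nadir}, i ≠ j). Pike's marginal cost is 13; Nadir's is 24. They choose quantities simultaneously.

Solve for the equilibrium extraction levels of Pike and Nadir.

Mine Pike's profit: π = x_{Pike}(85 − 3x_{Pike} − 2x_{Nadir}) − 13x_{Pike}.
∂π/∂x_{Pike} = 72 − 6x_{Pike} − 2x_{Nadir} = 0 ⇒ x_{Pike} = 12 − (1/3)x_{Nadir}.
Similarly x_{Nadir} = 61/6 − (1/3)x_{Pike}.
Plugging x_{Nadir} into Pike's best response: x_{Pike} = 12 − (1/3)(61/6 − (1/3)x_{Pike}) ⇒ (8/9)x_{Pike} = 155/18, so x_{Pike} = 9.6875.
Then x_{Nadir} = 61/6 − (1/3)·9.6875 = 6.9375.

9.6875, 6.9375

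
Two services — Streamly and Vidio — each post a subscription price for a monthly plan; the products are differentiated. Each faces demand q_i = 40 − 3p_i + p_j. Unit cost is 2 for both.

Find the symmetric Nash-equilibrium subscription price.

Streamly's profit: π = (p_{Streamly} − 2)(40 − 3p_{Streamly} + p_{Vidio}).
∂π/∂p_{Streamly} = 46 − 6p_{Streamly} + p_{Vidio} = 0 ⇒ p_{Streamly} = 23/3 + (1/6)p_{Vidio}.
Setting p_{Streamly} = p_{Vidio} in the reaction function: p_{Streamly} = 23/3 + (1/6)p_{Streamly}, so p_{Streamly} = (23/3) / (5/6) = 9.2.

9.2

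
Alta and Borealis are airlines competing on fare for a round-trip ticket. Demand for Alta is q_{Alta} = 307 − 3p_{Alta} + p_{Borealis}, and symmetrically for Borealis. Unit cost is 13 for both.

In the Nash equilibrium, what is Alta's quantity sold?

168.6

Alta's profit: π = (p_{Alta} − 13)(307 − 3p_{Alta} + p_{Borealis}).
∂π/∂p_{Alta} = 346 − 6p_{Alta} + p_{Borealis} = 0 ⇒ p_{Alta} = 173/3 + (1/6)p_{Borealis}.
The game is symmetric, so in equilibrium p_{Borealis} = p_{Alta}: the reaction function gives (5/6)p_{Alta} = 173/3, hence p_{Alta} = 69.2.
q_{Alta} = 307 − 3·69.2 + 69.2 = 168.6.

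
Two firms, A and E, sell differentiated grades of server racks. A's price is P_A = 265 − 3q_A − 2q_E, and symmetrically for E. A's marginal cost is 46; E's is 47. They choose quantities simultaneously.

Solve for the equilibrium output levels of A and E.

27.4375, 27.1875

Firm A's profit: π = q_A(265 − 3q_A − 2q_E) − 46q_A.
∂π/∂q_A = 219 − 6q_A − 2q_E = 0 ⇒ q_A = 36.5 − (1/3)q_E.
Similarly q_E = 109/3 − (1/3)q_A.
Solving the two reaction functions simultaneously: (1 − (−1/3)(−1/3))q_A = 36.5 − (1/3)·(109/3), so (8/9)q_A = 439/18 and q_A = 27.4375.
Then q_E = 109/3 − (1/3)·27.4375 = 27.1875.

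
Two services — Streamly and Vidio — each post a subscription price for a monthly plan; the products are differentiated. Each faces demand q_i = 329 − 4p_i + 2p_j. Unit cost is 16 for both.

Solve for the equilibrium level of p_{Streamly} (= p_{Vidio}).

65.5

Streamly's profit: π = (p_{Streamly} − 16)(329 − 4p_{Streamly} + 2p_{Vidio}).
∂π/∂p_{Streamly} = 393 − 8p_{Streamly} + 2p_{Vidio} = 0 ⇒ p_{Streamly} = 49.125 + 0.25p_{Vidio}.
Setting p_{Streamly} = p_{Vidio} in the reaction function: p_{Streamly} = 49.125 + 0.25p_{Streamly}, so p_{Streamly} = 49.125 / 0.75 = 65.5.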